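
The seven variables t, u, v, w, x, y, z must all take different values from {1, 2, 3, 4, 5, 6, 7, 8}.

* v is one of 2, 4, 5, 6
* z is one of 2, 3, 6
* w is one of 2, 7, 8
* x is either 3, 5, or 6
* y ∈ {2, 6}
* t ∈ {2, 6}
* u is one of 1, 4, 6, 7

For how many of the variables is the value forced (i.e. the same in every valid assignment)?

3

The 2 variables t and y are confined to {2, 6}, which locks those values in; drop them from u, v, w, x, z.
z has just one choice, so z = 3. Strike 3 from x.
x must be 5 (only option left). Remove 5 from v.
v has just one choice, so v = 4. So u can't be 4.
Determined: v=4, x=5, z=3. The other variables each still have more than one consistent value. That makes 3.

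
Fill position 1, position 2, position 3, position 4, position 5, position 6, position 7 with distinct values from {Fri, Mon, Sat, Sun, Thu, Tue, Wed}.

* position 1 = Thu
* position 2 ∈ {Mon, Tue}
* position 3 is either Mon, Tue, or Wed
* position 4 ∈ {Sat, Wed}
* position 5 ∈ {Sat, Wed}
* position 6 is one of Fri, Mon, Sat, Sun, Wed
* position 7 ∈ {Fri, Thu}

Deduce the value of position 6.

Sun

position 1 has just one choice, so position 1 = Thu. So position 7 can't be Thu.
position 7 has just one choice, so position 7 = Fri. Remove Fri from position 6.
Among the 5 still-open variables, Sun fits only position 6 (and all 5 values in {Mon, Sat, Sun, Tue, Wed} must be used), so position 6 = Sun.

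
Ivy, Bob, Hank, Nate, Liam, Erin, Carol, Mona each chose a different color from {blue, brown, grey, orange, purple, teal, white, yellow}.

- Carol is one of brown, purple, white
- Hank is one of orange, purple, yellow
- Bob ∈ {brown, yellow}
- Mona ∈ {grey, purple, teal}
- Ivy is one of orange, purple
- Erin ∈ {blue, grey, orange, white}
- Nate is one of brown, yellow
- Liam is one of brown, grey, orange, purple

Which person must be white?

Among the 8 variables, blue fits only Erin (and all 8 values in {blue, brown, grey, orange, purple, teal, white, yellow} must be used), so Erin = blue.
The 7 still-open variables together cover exactly {brown, grey, orange, purple, teal, white, yellow} — 7 values for 7 variables — and teal appears only in Mona's list, so Mona = teal.
Among the 6 still-open variables, grey fits only Liam (and all 6 values in {brown, grey, orange, purple, white, yellow} must be used), so Liam = grey.
Among the 5 still-open variables, white fits only Carol (and all 5 values in {brown, orange, purple, white, yellow} must be used), so Carol = white.

Carol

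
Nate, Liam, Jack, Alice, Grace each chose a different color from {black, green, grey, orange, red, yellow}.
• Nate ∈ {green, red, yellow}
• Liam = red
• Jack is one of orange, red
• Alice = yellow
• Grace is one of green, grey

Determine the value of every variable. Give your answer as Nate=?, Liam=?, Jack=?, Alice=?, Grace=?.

Liam has just one choice, so Liam = red. Strike red from Nate, Jack.
That leaves Jack = orange.
That leaves Alice = yellow. So Nate can't be yellow.
Nate has just one choice, so Nate = green. Remove green from Grace.
Grace's domain is down to {grey}, so Grace = grey.

Nate=green, Liam=red, Jack=orange, Alice=yellow, Grace=grey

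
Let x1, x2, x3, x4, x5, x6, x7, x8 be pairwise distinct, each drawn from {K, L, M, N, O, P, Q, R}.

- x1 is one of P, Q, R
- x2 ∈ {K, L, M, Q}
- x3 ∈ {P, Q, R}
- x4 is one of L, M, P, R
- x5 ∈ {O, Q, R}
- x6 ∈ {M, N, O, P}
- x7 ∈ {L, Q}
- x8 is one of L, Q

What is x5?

O

The 8 variables together cover exactly {K, L, M, N, O, P, Q, R} — 8 values for 8 variables — and K appears only in x2's list, so x2 = K.
Among the 7 still-open variables, N fits only x6 (and all 7 values in {L, M, N, O, P, Q, R} must be used), so x6 = N.
The 6 still-open variables draw from only 6 values {L, M, O, P, Q, R}, so each is used; only x4 can be M, hence x4 = M.
The 5 still-open variables draw from only 5 values {L, O, P, Q, R}, so each is used; only x5 can be O, hence x5 = O.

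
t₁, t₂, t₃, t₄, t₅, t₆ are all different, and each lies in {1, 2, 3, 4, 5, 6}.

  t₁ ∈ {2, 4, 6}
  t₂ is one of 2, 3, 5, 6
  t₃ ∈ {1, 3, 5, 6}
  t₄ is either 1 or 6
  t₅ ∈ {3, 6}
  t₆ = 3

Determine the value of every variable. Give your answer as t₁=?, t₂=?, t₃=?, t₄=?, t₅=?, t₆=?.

t₆'s domain is down to {3}, so t₆ = 3. Eliminate 3 elsewhere: t₂, t₃, t₅.
t₅ has just one choice, so t₅ = 6. Eliminate 6 elsewhere: t₁, t₂, t₃, t₄.
t₄ must be 1 (only option left). Remove 1 from t₃.
t₃ has just one choice, so t₃ = 5. Strike 5 from t₂.
t₂ must be 2 (only option left). Strike 2 from t₁.
t₁'s domain is down to {4}, so t₁ = 4.

t₁=4, t₂=2, t₃=5, t₄=1, t₅=6, t₆=3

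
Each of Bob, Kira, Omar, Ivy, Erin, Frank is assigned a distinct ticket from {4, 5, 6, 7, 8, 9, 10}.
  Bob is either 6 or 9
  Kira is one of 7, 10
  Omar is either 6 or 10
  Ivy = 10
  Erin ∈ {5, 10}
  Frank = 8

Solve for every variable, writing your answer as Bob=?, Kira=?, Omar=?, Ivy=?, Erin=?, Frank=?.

Ivy has just one choice, so Ivy = 10. Strike 10 from Kira, Omar, Erin.
Erin must be 5 (only option left).
That leaves Frank = 8.
Kira's domain is down to {7}, so Kira = 7.
That leaves Omar = 6. Strike 6 from Bob.
Bob's domain is down to {9}, so Bob = 9.

Bob=9, Kira=7, Omar=6, Ivy=10, Erin=5, Frank=8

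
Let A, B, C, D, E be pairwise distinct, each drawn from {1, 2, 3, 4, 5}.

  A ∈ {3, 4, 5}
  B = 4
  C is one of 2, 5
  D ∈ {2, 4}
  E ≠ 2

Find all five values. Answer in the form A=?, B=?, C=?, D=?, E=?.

B has just one choice, so B = 4. Remove 4 from A, D, E.
D's domain is down to {2}, so D = 2. Remove 2 from C.
C's domain is down to {5}, so C = 5. Remove 5 from A, E.
A has just one choice, so A = 3. Eliminate 3 elsewhere: E.
E must be 1 (only option left).

A=3, B=4, C=5, D=2, E=1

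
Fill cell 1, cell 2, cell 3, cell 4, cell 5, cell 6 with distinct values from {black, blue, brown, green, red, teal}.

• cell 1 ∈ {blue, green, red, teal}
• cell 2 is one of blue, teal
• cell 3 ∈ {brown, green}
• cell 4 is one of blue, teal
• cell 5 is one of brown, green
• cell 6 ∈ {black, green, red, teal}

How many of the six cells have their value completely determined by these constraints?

The 6 variables draw from only 6 values {black, blue, brown, green, red, teal}, so each is used; only cell 6 can be black, hence cell 6 = black.
The 5 still-open variables together cover exactly {blue, brown, green, red, teal} — 5 values for 5 variables — and red appears only in cell 1's list, so cell 1 = red.
Determined: cell 1=red, cell 6=black. The other cells each still have more than one consistent value. That makes 2.

2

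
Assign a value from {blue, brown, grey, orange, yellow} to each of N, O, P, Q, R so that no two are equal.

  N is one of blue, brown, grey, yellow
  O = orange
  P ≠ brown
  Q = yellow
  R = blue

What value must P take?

grey

O has just one choice, so O = orange. Eliminate orange elsewhere: P.
Q must be yellow (only option left). Eliminate yellow elsewhere: N, P.
R's domain is down to {blue}, so R = blue. So N, P can't be blue.
So P = grey.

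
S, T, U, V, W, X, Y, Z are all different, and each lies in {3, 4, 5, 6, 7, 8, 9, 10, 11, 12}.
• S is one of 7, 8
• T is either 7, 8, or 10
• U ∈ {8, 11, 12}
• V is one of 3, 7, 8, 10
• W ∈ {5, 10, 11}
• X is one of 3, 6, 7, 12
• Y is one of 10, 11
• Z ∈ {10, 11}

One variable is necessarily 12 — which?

Among the 8 variables, 5 fits only W (and all 8 values in {3, 5, 6, 7, 8, 10, 11, 12} must be used), so W = 5.
The 7 still-open variables together cover exactly {3, 6, 7, 8, 10, 11, 12} — 7 values for 7 variables — and 6 appears only in X's list, so X = 6.
The 6 still-open variables draw from only 6 values {3, 7, 8, 10, 11, 12}, so each is used; only V can be 3, hence V = 3.
The 5 still-open variables draw from only 5 values {7, 8, 10, 11, 12}, so each is used; only U can be 12, hence U = 12.

U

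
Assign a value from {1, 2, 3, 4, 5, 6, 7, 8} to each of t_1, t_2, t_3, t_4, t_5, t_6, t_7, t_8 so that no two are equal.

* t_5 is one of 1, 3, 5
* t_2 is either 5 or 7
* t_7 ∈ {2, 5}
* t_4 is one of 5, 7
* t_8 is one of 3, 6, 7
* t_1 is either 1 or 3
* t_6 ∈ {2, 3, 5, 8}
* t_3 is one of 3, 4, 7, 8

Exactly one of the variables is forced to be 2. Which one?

Among the 8 variables, 4 fits only t_3 (and all 8 values in {1, 2, 3, 4, 5, 6, 7, 8} must be used), so t_3 = 4.
Among the 7 still-open variables, 6 fits only t_8 (and all 7 values in {1, 2, 3, 5, 6, 7, 8} must be used), so t_8 = 6.
The 6 still-open variables draw from only 6 values {1, 2, 3, 5, 7, 8}, so each is used; only t_6 can be 8, hence t_6 = 8.
Among the 5 still-open variables, 2 fits only t_7 (and all 5 values in {1, 2, 3, 5, 7} must be used), so t_7 = 2.

t_7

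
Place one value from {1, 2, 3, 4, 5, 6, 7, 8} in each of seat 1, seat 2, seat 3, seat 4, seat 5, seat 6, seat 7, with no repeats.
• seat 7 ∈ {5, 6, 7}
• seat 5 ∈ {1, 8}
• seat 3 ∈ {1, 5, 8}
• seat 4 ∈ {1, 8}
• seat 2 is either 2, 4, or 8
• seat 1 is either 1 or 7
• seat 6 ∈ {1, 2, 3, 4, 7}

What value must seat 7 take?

seat 4 and seat 5 between them cover only {1, 8} — a naked pair. Remove those values from seat 1, seat 2, seat 3, seat 6.
That leaves seat 1 = 7. So seat 6, seat 7 can't be 7.
seat 3's domain is down to {5}, so seat 3 = 5. So seat 7 can't be 5.
So seat 7 = 6.

6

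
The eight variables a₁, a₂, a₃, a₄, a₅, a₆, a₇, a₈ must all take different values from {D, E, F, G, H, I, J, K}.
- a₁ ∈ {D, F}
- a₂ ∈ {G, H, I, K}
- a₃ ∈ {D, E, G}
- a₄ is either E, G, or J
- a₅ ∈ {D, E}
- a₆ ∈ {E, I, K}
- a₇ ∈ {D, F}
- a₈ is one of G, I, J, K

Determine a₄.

Among the 8 variables, H fits only a₂ (and all 8 values in {D, E, F, G, H, I, J, K} must be used), so a₂ = H.
a₁ and a₇ between them cover only {D, F} — a naked pair. Remove those values from a₃, a₅.
a₅ has just one choice, so a₅ = E. So a₃, a₄, a₆ can't be E.
a₃ must be G (only option left). So a₄, a₈ can't be G.
So a₄ = J.

J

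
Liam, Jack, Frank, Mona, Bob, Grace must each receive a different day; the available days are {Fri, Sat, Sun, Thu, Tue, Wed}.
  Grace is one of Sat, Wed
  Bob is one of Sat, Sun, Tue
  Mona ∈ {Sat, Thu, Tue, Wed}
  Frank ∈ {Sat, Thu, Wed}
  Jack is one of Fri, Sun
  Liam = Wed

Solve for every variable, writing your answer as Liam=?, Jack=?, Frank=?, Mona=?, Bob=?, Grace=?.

Liam must be Wed (only option left). Eliminate Wed elsewhere: Frank, Mona, Grace.
Grace has just one choice, so Grace = Sat. Eliminate Sat elsewhere: Frank, Mona, Bob.
Frank must be Thu (only option left). Remove Thu from Mona.
Mona must be Tue (only option left). So Bob can't be Tue.
That leaves Bob = Sun. Remove Sun from Jack.
That leaves Jack = Fri.

Liam=Wed, Jack=Fri, Frank=Thu, Mona=Tue, Bob=Sun, Grace=Sat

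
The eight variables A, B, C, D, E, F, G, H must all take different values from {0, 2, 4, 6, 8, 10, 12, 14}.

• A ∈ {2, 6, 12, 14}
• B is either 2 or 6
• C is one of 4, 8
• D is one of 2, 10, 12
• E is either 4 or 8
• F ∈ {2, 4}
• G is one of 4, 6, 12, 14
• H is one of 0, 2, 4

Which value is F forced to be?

The 8 variables draw from only 8 values {0, 2, 4, 6, 8, 10, 12, 14}, so each is used; only H can be 0, hence H = 0.
The 7 still-open variables draw from only 7 values {2, 4, 6, 8, 10, 12, 14}, so each is used; only D can be 10, hence D = 10.
The 2 variables C and E are confined to {4, 8}, which locks those values in; drop them from F, G.
So F = 2.

2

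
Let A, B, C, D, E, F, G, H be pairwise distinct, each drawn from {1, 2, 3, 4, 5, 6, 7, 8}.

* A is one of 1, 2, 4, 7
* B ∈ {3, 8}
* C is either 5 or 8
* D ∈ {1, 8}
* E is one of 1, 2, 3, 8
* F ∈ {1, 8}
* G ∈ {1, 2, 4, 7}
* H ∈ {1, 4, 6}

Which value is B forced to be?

The 8 variables together cover exactly {1, 2, 3, 4, 5, 6, 7, 8} — 8 values for 8 variables — and 5 appears only in C's list, so C = 5.
The 7 still-open variables draw from only 7 values {1, 2, 3, 4, 6, 7, 8}, so each is used; only H can be 6, hence H = 6.
D and F share exactly the 2 values {1, 8}; by pigeonhole those values go to them, so strike 1, 8 from A, B, E, G.
So B = 3.

3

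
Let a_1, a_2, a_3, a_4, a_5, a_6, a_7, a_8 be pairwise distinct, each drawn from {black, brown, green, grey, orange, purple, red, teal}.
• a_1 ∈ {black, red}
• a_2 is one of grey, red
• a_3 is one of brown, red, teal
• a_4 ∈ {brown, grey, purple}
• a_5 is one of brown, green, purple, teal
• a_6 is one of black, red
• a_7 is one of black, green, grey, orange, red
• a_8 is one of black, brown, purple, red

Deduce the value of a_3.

The 8 variables draw from only 8 values {black, brown, green, grey, orange, purple, red, teal}, so each is used; only a_7 can be orange, hence a_7 = orange.
Among the 7 still-open variables, green fits only a_5 (and all 7 values in {black, brown, green, grey, purple, red, teal} must be used), so a_5 = green.
The 6 still-open variables together cover exactly {black, brown, grey, purple, red, teal} — 6 values for 6 variables — and teal appears only in a_3's list, so a_3 = teal.

teal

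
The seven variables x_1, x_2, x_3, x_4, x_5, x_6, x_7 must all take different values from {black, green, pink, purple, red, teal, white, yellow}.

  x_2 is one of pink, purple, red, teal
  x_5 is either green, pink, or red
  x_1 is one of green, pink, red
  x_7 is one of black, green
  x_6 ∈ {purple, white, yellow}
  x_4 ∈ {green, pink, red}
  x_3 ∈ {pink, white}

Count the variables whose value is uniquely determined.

2

x_1, x_4, x_5 share exactly the 3 values {green, pink, red}; by pigeonhole those values go to them, so strike green, pink, red from x_2, x_3, x_7.
x_3 must be white (only option left). Remove white from x_6.
x_7's domain is down to {black}, so x_7 = black.
Determined: x_3=white, x_7=black. The other variables each still have more than one consistent value. That makes 2.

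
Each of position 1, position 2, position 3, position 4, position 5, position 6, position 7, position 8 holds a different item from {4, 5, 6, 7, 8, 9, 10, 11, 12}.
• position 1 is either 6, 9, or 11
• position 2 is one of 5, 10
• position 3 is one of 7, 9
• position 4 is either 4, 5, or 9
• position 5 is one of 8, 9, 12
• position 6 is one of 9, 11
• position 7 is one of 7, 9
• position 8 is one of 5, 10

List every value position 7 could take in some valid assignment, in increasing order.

7, 9

position 2 and position 8 share exactly the 2 values {5, 10}; by pigeonhole those values go to them, so strike 5, 10 from position 4.
The 2 variables position 3 and position 7 are confined to {7, 9}, which locks those values in; drop them from position 1, position 4, position 5, position 6.
position 4's domain is down to {4}, so position 4 = 4.
That leaves position 6 = 11. Eliminate 11 elsewhere: position 1.
position 1 has just one choice, so position 1 = 6.
No further eliminations apply; position 7 can still be any of 7, 9.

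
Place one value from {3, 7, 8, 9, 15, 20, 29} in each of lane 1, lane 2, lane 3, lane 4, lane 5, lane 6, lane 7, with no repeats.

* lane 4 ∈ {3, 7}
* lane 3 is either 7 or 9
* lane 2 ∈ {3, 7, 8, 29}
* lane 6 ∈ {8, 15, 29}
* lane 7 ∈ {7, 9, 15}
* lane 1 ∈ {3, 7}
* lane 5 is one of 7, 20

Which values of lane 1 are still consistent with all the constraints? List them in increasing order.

3, 7

Among the 7 variables, 20 fits only lane 5 (and all 7 values in {3, 7, 8, 9, 15, 20, 29} must be used), so lane 5 = 20.
lane 1 and lane 4 between them cover only {3, 7} — a naked pair. Remove those values from lane 2, lane 3, lane 7.
lane 3 must be 9 (only option left). Eliminate 9 elsewhere: lane 7.
That leaves lane 7 = 15. Remove 15 from lane 6.
No further eliminations apply; lane 1 can still be any of 3, 7.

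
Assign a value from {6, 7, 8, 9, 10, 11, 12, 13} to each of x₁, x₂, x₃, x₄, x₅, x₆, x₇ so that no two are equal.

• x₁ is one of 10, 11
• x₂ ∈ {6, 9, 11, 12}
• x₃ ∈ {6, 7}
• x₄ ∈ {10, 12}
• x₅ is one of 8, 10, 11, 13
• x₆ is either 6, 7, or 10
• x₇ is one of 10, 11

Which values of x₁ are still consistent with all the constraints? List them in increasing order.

The 2 variables x₁ and x₇ are confined to {10, 11}, which locks those values in; drop them from x₂, x₄, x₅, x₆.
x₄'s domain is down to {12}, so x₄ = 12. Strike 12 from x₂.
x₃ and x₆ share exactly the 2 values {6, 7}; by pigeonhole those values go to them, so strike 6, 7 from x₂.
x₂ has just one choice, so x₂ = 9.
No further eliminations apply; x₁ can still be any of 10, 11.

10, 11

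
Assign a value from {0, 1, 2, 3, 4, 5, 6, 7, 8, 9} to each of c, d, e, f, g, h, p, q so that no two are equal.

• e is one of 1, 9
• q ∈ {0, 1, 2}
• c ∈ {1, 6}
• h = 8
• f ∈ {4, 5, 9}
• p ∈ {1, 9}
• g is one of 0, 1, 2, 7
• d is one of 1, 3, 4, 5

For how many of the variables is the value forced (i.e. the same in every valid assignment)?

2

h has just one choice, so h = 8.
e and p between them cover only {1, 9} — a naked pair. Remove those values from c, d, f, g, q.
That leaves c = 6.
Determined: c=6, h=8. The other variables each still have more than one consistent value. That makes 2.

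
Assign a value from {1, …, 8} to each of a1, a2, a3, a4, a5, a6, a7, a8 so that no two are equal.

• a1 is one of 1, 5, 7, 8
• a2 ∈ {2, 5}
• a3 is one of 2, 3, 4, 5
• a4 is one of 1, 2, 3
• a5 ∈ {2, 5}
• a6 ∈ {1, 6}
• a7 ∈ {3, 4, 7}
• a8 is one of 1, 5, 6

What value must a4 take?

3

The 8 variables draw from only 8 values {1, 2, 3, 4, 5, 6, 7, 8}, so each is used; only a1 can be 8, hence a1 = 8.
The 7 still-open variables together cover exactly {1, 2, 3, 4, 5, 6, 7} — 7 values for 7 variables — and 7 appears only in a7's list, so a7 = 7.
The 6 still-open variables draw from only 6 values {1, 2, 3, 4, 5, 6}, so each is used; only a3 can be 4, hence a3 = 4.
Among the 5 still-open variables, 3 fits only a4 (and all 5 values in {1, 2, 3, 5, 6} must be used), so a4 = 3.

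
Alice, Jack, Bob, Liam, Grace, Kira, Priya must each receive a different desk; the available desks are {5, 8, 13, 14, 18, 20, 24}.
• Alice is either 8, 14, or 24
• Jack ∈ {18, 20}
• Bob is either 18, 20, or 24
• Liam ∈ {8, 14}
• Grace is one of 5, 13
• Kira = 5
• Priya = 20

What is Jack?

Kira has just one choice, so Kira = 5. Strike 5 from Grace.
Priya has just one choice, so Priya = 20. So Jack, Bob can't be 20.
So Jack = 18.

18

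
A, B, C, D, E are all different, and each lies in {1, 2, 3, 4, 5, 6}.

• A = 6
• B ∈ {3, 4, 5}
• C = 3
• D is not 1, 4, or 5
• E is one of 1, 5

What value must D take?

2

A must be 6 (only option left). Eliminate 6 elsewhere: D.
C's domain is down to {3}, so C = 3. Strike 3 from B, D.
So D = 2.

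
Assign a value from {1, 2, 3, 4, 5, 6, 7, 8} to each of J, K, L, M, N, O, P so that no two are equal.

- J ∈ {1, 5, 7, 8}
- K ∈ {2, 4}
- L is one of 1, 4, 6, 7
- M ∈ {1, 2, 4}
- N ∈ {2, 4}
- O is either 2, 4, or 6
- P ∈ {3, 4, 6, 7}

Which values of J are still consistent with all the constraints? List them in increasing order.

5, 8

K and N between them cover only {2, 4} — a naked pair. Remove those values from L, M, O, P.
That leaves M = 1. Eliminate 1 elsewhere: J, L.
O's domain is down to {6}, so O = 6. So L, P can't be 6.
L's domain is down to {7}, so L = 7. Remove 7 from J, P.
That leaves P = 3.
No further eliminations apply; J can still be any of 5, 8.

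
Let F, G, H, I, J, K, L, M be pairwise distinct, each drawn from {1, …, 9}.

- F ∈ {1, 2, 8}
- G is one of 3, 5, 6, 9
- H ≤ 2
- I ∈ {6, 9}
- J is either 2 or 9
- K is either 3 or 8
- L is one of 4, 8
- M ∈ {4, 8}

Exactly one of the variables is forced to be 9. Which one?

The 8 variables together cover exactly {1, 2, 3, 4, 5, 6, 8, 9} — 8 values for 8 variables — and 5 appears only in G's list, so G = 5.
The 7 still-open variables draw from only 7 values {1, 2, 3, 4, 6, 8, 9}, so each is used; only K can be 3, hence K = 3.
The 6 still-open variables together cover exactly {1, 2, 4, 6, 8, 9} — 6 values for 6 variables — and 6 appears only in I's list, so I = 6.
The 5 still-open variables together cover exactly {1, 2, 4, 8, 9} — 5 values for 5 variables — and 9 appears only in J's list, so J = 9.

J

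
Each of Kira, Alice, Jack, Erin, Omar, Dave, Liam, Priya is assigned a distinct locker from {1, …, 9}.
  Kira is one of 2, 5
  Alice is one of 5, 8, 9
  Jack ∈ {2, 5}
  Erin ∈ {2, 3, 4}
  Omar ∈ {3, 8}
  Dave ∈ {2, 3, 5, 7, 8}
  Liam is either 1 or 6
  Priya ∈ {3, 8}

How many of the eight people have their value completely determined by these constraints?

The 2 variables Kira and Jack are confined to {2, 5}, which locks those values in; drop them from Alice, Erin, Dave.
Omar and Priya share exactly the 2 values {3, 8}; by pigeonhole those values go to them, so strike 3, 8 from Alice, Erin, Dave.
Alice has just one choice, so Alice = 9.
Erin's domain is down to {4}, so Erin = 4.
Dave has just one choice, so Dave = 7.
Determined: Alice=9, Erin=4, Dave=7. The other people each still have more than one consistent value. That makes 3.

3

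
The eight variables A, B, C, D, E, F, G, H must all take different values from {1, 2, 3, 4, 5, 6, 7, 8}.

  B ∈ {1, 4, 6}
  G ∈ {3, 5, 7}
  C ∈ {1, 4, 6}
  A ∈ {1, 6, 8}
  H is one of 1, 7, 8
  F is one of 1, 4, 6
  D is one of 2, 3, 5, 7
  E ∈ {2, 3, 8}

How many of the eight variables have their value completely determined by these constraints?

2

The 3 variables B, C, F are confined to {1, 4, 6}, which locks those values in; drop them from A, H.
That leaves A = 8. Remove 8 from E, H.
That leaves H = 7. Remove 7 from D, G.
Determined: A=8, H=7. The other variables each still have more than one consistent value. That makes 2.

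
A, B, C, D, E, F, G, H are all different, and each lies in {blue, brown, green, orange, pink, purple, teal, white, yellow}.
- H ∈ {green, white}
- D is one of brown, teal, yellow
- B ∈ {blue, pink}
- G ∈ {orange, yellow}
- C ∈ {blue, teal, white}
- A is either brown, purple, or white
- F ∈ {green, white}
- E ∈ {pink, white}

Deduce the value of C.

teal

The 2 variables F and H are confined to {green, white}, which locks those values in; drop them from A, C, E.
E's domain is down to {pink}, so E = pink. So B can't be pink.
That leaves B = blue. Remove blue from C.
So C = teal.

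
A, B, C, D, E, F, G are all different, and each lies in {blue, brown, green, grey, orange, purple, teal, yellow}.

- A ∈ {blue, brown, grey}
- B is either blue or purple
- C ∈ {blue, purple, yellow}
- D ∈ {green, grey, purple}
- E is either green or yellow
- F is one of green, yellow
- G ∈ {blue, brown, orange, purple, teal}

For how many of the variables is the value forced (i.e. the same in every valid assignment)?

E and F between them cover only {green, yellow} — a naked pair. Remove those values from C, D.
The 2 variables B and C are confined to {blue, purple}, which locks those values in; drop them from A, D, G.
That leaves D = grey. Eliminate grey elsewhere: A.
A has just one choice, so A = brown. Remove brown from G.
Determined: A=brown, D=grey. The other variables each still have more than one consistent value. That makes 2.

2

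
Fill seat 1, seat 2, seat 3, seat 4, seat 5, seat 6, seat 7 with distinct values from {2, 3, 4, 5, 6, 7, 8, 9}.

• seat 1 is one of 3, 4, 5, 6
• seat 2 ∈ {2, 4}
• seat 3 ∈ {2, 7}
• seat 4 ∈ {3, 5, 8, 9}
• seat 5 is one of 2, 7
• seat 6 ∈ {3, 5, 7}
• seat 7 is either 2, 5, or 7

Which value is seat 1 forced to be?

6

seat 3 and seat 5 between them cover only {2, 7} — a naked pair. Remove those values from seat 2, seat 6, seat 7.
That leaves seat 2 = 4. Eliminate 4 elsewhere: seat 1.
That leaves seat 7 = 5. So seat 1, seat 4, seat 6 can't be 5.
seat 6 has just one choice, so seat 6 = 3. So seat 1, seat 4 can't be 3.
So seat 1 = 6.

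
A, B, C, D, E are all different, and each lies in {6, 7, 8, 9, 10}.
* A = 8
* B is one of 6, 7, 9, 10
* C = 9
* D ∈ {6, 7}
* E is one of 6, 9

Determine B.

A must be 8 (only option left).
C has just one choice, so C = 9. Eliminate 9 elsewhere: B, E.
E's domain is down to {6}, so E = 6. Remove 6 from B, D.
D's domain is down to {7}, so D = 7. Remove 7 from B.
So B = 10.

10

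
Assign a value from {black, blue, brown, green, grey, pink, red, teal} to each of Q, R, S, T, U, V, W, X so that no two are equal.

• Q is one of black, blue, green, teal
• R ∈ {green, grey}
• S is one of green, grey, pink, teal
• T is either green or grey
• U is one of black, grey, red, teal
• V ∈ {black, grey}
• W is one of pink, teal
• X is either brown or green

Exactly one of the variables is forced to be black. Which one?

V

The 8 variables draw from only 8 values {black, blue, brown, green, grey, pink, red, teal}, so each is used; only Q can be blue, hence Q = blue.
The 7 still-open variables together cover exactly {black, brown, green, grey, pink, red, teal} — 7 values for 7 variables — and brown appears only in X's list, so X = brown.
Among the 6 still-open variables, red fits only U (and all 6 values in {black, green, grey, pink, red, teal} must be used), so U = red.
Among the 5 still-open variables, black fits only V (and all 5 values in {black, green, grey, pink, teal} must be used), so V = black.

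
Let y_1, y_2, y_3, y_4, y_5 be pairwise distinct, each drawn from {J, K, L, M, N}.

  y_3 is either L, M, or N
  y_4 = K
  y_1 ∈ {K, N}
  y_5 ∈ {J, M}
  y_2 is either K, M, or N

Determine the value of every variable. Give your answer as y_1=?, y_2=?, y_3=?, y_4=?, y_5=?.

y_1=N, y_2=M, y_3=L, y_4=K, y_5=J

y_4 has just one choice, so y_4 = K. So y_1, y_2 can't be K.
y_1 must be N (only option left). Eliminate N elsewhere: y_2, y_3.
y_2's domain is down to {M}, so y_2 = M. So y_3, y_5 can't be M.
That leaves y_3 = L.
y_5 has just one choice, so y_5 = J.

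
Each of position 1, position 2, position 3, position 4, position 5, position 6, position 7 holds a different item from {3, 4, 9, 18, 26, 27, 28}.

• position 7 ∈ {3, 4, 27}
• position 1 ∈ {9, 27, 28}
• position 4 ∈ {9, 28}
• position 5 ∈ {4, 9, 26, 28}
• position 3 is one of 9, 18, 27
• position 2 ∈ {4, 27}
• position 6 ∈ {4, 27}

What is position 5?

The 7 variables together cover exactly {3, 4, 9, 18, 26, 27, 28} — 7 values for 7 variables — and 3 appears only in position 7's list, so position 7 = 3.
The 6 still-open variables draw from only 6 values {4, 9, 18, 26, 27, 28}, so each is used; only position 3 can be 18, hence position 3 = 18.
Among the 5 still-open variables, 26 fits only position 5 (and all 5 values in {4, 9, 26, 27, 28} must be used), so position 5 = 26.

26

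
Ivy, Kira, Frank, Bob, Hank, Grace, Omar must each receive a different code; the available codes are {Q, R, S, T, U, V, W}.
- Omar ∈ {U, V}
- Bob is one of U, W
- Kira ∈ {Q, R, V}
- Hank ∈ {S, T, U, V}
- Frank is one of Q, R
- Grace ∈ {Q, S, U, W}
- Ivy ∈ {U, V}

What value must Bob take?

W

The 7 variables draw from only 7 values {Q, R, S, T, U, V, W}, so each is used; only Hank can be T, hence Hank = T.
The 6 still-open variables together cover exactly {Q, R, S, U, V, W} — 6 values for 6 variables — and S appears only in Grace's list, so Grace = S.
The 5 still-open variables draw from only 5 values {Q, R, U, V, W}, so each is used; only Bob can be W, hence Bob = W.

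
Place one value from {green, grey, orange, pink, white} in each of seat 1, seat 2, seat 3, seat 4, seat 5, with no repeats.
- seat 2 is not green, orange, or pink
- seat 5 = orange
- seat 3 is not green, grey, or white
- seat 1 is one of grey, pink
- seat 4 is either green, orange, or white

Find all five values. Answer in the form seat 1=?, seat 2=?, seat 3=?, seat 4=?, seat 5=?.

seat 5 must be orange (only option left). Strike orange from seat 3, seat 4.
That leaves seat 3 = pink. So seat 1 can't be pink.
seat 1 must be grey (only option left). Eliminate grey elsewhere: seat 2.
seat 2's domain is down to {white}, so seat 2 = white. Remove white from seat 4.
seat 4 has just one choice, so seat 4 = green.

seat 1=grey, seat 2=white, seat 3=pink, seat 4=green, seat 5=orange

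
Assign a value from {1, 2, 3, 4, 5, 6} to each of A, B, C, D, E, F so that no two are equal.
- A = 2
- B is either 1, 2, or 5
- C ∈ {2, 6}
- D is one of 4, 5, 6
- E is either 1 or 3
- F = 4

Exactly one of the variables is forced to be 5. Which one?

A must be 2 (only option left). So B, C can't be 2.
C has just one choice, so C = 6. Eliminate 6 elsewhere: D.
That leaves F = 4. Eliminate 4 elsewhere: D.
So 5 goes to D.

D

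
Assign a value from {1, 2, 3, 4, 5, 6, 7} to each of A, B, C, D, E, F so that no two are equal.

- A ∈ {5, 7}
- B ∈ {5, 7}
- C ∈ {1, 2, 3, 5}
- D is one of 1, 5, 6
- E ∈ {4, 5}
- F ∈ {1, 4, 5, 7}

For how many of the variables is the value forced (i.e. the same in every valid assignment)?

3

The 2 variables A and B are confined to {5, 7}, which locks those values in; drop them from C, D, E, F.
E's domain is down to {4}, so E = 4. Eliminate 4 elsewhere: F.
F's domain is down to {1}, so F = 1. So C, D can't be 1.
D has just one choice, so D = 6.
Determined: D=6, E=4, F=1. The other variables each still have more than one consistent value. That makes 3.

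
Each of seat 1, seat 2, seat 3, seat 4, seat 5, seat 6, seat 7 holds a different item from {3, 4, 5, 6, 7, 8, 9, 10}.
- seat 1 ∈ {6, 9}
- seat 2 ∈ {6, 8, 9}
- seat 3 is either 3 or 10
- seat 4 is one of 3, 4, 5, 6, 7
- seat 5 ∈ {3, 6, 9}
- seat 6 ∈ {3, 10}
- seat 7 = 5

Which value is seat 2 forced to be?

seat 7 must be 5 (only option left). Remove 5 from seat 4.
The 2 variables seat 3 and seat 6 are confined to {3, 10}, which locks those values in; drop them from seat 4, seat 5.
seat 1 and seat 5 between them cover only {6, 9} — a naked pair. Remove those values from seat 2, seat 4.
So seat 2 = 8.

8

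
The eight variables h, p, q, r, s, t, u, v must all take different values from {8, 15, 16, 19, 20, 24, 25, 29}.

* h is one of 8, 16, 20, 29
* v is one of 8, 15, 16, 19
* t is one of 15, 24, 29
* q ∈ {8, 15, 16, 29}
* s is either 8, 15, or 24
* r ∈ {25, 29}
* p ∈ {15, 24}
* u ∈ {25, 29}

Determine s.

Among the 8 variables, 19 fits only v (and all 8 values in {8, 15, 16, 19, 20, 24, 25, 29} must be used), so v = 19.
The 7 still-open variables together cover exactly {8, 15, 16, 20, 24, 25, 29} — 7 values for 7 variables — and 20 appears only in h's list, so h = 20.
Among the 6 still-open variables, 16 fits only q (and all 6 values in {8, 15, 16, 24, 25, 29} must be used), so q = 16.
The 5 still-open variables draw from only 5 values {8, 15, 24, 25, 29}, so each is used; only s can be 8, hence s = 8.

8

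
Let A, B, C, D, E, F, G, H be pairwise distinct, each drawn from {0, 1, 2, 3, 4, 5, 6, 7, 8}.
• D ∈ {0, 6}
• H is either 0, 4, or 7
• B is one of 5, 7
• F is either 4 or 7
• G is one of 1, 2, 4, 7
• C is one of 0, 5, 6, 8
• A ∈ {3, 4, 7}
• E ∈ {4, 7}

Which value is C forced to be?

E and F between them cover only {4, 7} — a naked pair. Remove those values from A, B, G, H.
A's domain is down to {3}, so A = 3.
That leaves B = 5. Strike 5 from C.
H's domain is down to {0}, so H = 0. So C, D can't be 0.
D has just one choice, so D = 6. Remove 6 from C.
So C = 8.

8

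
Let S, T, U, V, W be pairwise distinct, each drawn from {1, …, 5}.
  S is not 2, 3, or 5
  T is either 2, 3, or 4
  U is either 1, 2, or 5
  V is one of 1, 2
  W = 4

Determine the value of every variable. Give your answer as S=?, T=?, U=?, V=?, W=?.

S=1, T=3, U=5, V=2, W=4

W's domain is down to {4}, so W = 4. Remove 4 from S, T.
That leaves S = 1. So U, V can't be 1.
V's domain is down to {2}, so V = 2. Remove 2 from T, U.
T's domain is down to {3}, so T = 3.
U must be 5 (only option left).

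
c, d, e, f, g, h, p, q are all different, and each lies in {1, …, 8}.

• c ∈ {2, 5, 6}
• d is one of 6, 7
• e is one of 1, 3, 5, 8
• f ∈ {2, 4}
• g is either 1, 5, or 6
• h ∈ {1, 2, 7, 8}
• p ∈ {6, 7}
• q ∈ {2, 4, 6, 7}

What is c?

The 8 variables draw from only 8 values {1, 2, 3, 4, 5, 6, 7, 8}, so each is used; only e can be 3, hence e = 3.
The 7 still-open variables together cover exactly {1, 2, 4, 5, 6, 7, 8} — 7 values for 7 variables — and 8 appears only in h's list, so h = 8.
The 6 still-open variables draw from only 6 values {1, 2, 4, 5, 6, 7}, so each is used; only g can be 1, hence g = 1.
Among the 5 still-open variables, 5 fits only c (and all 5 values in {2, 4, 5, 6, 7} must be used), so c = 5.

5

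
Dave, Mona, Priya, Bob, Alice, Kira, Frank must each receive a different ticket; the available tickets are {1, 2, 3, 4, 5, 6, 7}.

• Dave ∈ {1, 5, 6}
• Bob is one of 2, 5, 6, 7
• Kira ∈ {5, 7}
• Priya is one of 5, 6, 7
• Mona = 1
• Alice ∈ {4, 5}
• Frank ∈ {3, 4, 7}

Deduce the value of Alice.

Mona has just one choice, so Mona = 1. So Dave can't be 1.
The 6 still-open variables draw from only 6 values {2, 3, 4, 5, 6, 7}, so each is used; only Bob can be 2, hence Bob = 2.
The 5 still-open variables draw from only 5 values {3, 4, 5, 6, 7}, so each is used; only Frank can be 3, hence Frank = 3.
Among the 4 still-open variables, 4 fits only Alice (and all 4 values in {4, 5, 6, 7} must be used), so Alice = 4.

4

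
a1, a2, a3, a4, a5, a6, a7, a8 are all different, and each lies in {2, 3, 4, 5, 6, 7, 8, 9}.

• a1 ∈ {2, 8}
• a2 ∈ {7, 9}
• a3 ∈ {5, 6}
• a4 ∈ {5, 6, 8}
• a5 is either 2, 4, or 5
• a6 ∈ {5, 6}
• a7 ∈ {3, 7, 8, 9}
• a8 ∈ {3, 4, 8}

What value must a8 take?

3

a3 and a6 between them cover only {5, 6} — a naked pair. Remove those values from a4, a5.
a4 must be 8 (only option left). So a1, a7, a8 can't be 8.
a1 must be 2 (only option left). Strike 2 from a5.
a5 has just one choice, so a5 = 4. Eliminate 4 elsewhere: a8.
So a8 = 3.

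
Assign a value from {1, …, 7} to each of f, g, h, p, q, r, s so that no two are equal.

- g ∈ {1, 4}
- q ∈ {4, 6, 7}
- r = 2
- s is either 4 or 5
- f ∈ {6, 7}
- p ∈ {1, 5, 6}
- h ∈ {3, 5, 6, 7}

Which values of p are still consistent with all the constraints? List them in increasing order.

1, 5, 6

r has just one choice, so r = 2.
Among the 6 still-open variables, 3 fits only h (and all 6 values in {1, 3, 4, 5, 6, 7} must be used), so h = 3.
No further eliminations apply; p can still be any of 1, 5, 6.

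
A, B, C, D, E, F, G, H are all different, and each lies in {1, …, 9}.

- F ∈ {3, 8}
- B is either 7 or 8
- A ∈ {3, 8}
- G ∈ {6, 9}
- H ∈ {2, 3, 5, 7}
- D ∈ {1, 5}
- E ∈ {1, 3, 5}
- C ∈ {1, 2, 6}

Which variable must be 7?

Among the 8 variables, 9 fits only G (and all 8 values in {1, 2, 3, 5, 6, 7, 8, 9} must be used), so G = 9.
The 7 still-open variables together cover exactly {1, 2, 3, 5, 6, 7, 8} — 7 values for 7 variables — and 6 appears only in C's list, so C = 6.
Among the 6 still-open variables, 2 fits only H (and all 6 values in {1, 2, 3, 5, 7, 8} must be used), so H = 2.
The 5 still-open variables draw from only 5 values {1, 3, 5, 7, 8}, so each is used; only B can be 7, hence B = 7.

B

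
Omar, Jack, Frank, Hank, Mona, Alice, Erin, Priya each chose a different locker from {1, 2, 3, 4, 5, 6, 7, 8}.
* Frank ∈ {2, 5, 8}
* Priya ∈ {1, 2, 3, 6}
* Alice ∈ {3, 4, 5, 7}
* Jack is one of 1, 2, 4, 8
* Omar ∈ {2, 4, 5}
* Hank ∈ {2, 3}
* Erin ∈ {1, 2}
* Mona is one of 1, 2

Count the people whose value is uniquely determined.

3

Among the 8 variables, 6 fits only Priya (and all 8 values in {1, 2, 3, 4, 5, 6, 7, 8} must be used), so Priya = 6.
The 7 still-open variables draw from only 7 values {1, 2, 3, 4, 5, 7, 8}, so each is used; only Alice can be 7, hence Alice = 7.
The 6 still-open variables together cover exactly {1, 2, 3, 4, 5, 8} — 6 values for 6 variables — and 3 appears only in Hank's list, so Hank = 3.
The 2 variables Mona and Erin are confined to {1, 2}, which locks those values in; drop them from Omar, Jack, Frank.
Determined: Hank=3, Alice=7, Priya=6. The other people each still have more than one consistent value. That makes 3.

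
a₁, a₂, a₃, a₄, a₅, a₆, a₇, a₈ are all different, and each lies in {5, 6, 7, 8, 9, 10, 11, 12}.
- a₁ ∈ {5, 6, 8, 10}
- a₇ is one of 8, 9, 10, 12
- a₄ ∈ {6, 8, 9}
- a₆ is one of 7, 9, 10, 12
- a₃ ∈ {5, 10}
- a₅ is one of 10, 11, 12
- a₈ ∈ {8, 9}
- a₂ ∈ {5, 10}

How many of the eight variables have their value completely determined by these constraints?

The 8 variables together cover exactly {5, 6, 7, 8, 9, 10, 11, 12} — 8 values for 8 variables — and 7 appears only in a₆'s list, so a₆ = 7.
The 7 still-open variables together cover exactly {5, 6, 8, 9, 10, 11, 12} — 7 values for 7 variables — and 11 appears only in a₅'s list, so a₅ = 11.
The 6 still-open variables together cover exactly {5, 6, 8, 9, 10, 12} — 6 values for 6 variables — and 12 appears only in a₇'s list, so a₇ = 12.
a₂ and a₃ share exactly the 2 values {5, 10}; by pigeonhole those values go to them, so strike 5, 10 from a₁.
Determined: a₅=11, a₆=7, a₇=12. The other variables each still have more than one consistent value. That makes 3.

3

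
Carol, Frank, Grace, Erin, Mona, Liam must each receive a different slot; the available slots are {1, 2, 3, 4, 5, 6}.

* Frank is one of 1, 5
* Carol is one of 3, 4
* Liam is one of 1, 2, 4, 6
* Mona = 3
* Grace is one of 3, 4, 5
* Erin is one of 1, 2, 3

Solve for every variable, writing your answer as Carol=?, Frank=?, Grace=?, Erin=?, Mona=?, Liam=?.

Mona's domain is down to {3}, so Mona = 3. Remove 3 from Carol, Grace, Erin.
Carol has just one choice, so Carol = 4. Strike 4 from Grace, Liam.
That leaves Grace = 5. So Frank can't be 5.
Frank's domain is down to {1}, so Frank = 1. So Erin, Liam can't be 1.
Erin has just one choice, so Erin = 2. Eliminate 2 elsewhere: Liam.
Liam's domain is down to {6}, so Liam = 6.

Carol=4, Frank=1, Grace=5, Erin=2, Mona=3, Liam=6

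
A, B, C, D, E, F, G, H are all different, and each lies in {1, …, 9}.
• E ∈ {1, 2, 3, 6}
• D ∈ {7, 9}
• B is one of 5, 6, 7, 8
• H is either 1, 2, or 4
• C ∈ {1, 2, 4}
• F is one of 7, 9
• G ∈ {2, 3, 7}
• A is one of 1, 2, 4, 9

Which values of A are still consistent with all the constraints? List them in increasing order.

D and F between them cover only {7, 9} — a naked pair. Remove those values from A, B, G.
A, C, H share exactly the 3 values {1, 2, 4}; by pigeonhole those values go to them, so strike 1, 2, 4 from E, G.
That leaves G = 3. Strike 3 from E.
E's domain is down to {6}, so E = 6. Remove 6 from B.
No further eliminations apply; A can still be any of 1, 2, 4.

1, 2, 4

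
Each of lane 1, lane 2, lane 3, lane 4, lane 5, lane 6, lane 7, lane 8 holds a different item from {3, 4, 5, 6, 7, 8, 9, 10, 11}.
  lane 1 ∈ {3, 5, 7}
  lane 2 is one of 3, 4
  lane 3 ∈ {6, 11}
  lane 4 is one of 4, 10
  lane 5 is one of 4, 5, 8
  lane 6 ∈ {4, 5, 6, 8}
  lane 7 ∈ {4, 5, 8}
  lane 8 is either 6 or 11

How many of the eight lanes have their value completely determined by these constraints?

3

The 8 variables together cover exactly {3, 4, 5, 6, 7, 8, 10, 11} — 8 values for 8 variables — and 7 appears only in lane 1's list, so lane 1 = 7.
Among the 7 still-open variables, 3 fits only lane 2 (and all 7 values in {3, 4, 5, 6, 8, 10, 11} must be used), so lane 2 = 3.
The 6 still-open variables draw from only 6 values {4, 5, 6, 8, 10, 11}, so each is used; only lane 4 can be 10, hence lane 4 = 10.
lane 3 and lane 8 between them cover only {6, 11} — a naked pair. Remove those values from lane 6.
Determined: lane 1=7, lane 2=3, lane 4=10. The other lanes each still have more than one consistent value. That makes 3.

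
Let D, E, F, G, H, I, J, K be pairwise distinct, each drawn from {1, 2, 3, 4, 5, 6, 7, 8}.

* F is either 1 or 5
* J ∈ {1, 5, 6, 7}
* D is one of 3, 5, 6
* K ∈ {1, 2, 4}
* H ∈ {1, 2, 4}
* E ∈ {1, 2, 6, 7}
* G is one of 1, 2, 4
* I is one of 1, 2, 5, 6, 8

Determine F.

Among the 8 variables, 3 fits only D (and all 8 values in {1, 2, 3, 4, 5, 6, 7, 8} must be used), so D = 3.
The 7 still-open variables draw from only 7 values {1, 2, 4, 5, 6, 7, 8}, so each is used; only I can be 8, hence I = 8.
G, H, K share exactly the 3 values {1, 2, 4}; by pigeonhole those values go to them, so strike 1, 2, 4 from E, F, J.
So F = 5.

5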